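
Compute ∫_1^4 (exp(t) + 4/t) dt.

-exp(1) + 8*log(2) + exp(4)

An antiderivative is F(t) = exp(t) + 4*log(t).
Then F(4) - F(1) = (8*log(2) + exp(4)) - (exp(1)) = -exp(1) + 8*log(2) + exp(4).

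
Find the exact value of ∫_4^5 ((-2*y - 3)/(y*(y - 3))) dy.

log(5/32)

Factor the denominator: y**2 - 3*y = y(y - 3).
Partial fractions: (-2*y - 3)/(y*(y - 3)) = 1/y - 3/(y - 3).
An antiderivative is F(y) = log(y) - 3*log(y - 3).
Then F(5) - F(4) = (log(5/8)) - (log(4)) = log(5/32).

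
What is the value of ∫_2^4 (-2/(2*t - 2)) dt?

An antiderivative is F(t) = -log(2*t - 2).
Then F(4) - F(2) = (-log(6)) - (-log(2)) = -log(3).

-log(3)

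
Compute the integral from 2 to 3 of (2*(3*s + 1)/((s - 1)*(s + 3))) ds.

Factor the denominator: s**2 + 2*s - 3 = (s + 3)(s - 1).
Partial fractions: 2*(3*s + 1)/((s - 1)*(s + 3)) = 4/(s + 3) + 2/(s - 1).
An antiderivative is F(s) = 2*log(s - 1) + 4*log(s + 3).
Then F(3) - F(2) = (6*log(2) + 4*log(3)) - (4*log(5)) = -4*log(5) + 6*log(2) + 4*log(3).

-4*log(5) + 6*log(2) + 4*log(3)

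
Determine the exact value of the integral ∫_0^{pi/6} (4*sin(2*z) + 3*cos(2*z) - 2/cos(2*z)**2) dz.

An antiderivative is F(z) = 3*sin(2*z)/2 - 2*cos(2*z) - tan(2*z).
Then F(pi/6) - F(0) = (-1 - sqrt(3)/4) - (-2) = 1 - sqrt(3)/4.

1 - sqrt(3)/4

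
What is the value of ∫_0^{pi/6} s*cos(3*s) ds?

-1/9 + pi/18

Integrate by parts once (u = s, dv = cos(3*s) ds).
An antiderivative is F(s) = s*sin(3*s)/3 + cos(3*s)/9.
Then F(pi/6) - F(0) = (pi/18) - (1/9) = -1/9 + pi/18.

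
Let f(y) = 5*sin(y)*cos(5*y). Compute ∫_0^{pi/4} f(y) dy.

Use the identity sin(y)cos(5*y) = [sin(6*y) + sin(-4*y)]/2.
An antiderivative is F(y) = 5*cos(4*y)/8 - 5*cos(6*y)/12.
Then F(pi/4) - F(0) = (-5/8) - (5/24) = -5/6.

-5/6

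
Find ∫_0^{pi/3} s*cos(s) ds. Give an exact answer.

-1/2 + sqrt(3)*pi/6

Integrate by parts once (u = s, dv = cos(s) ds).
An antiderivative is F(s) = s*sin(s) + cos(s).
Then F(pi/3) - F(0) = (1/2 + sqrt(3)*pi/6) - (1) = -1/2 + sqrt(3)*pi/6.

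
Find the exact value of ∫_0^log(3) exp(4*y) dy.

Let u = exp(y), so du = exp(y) dy. When y = 0, u = 1; when y = log(3), u = 3.
The integral becomes ∫ u**3 du from 1 to 3, with antiderivative u**4/4.
Back in y: F(y) = exp(4*y)/4.
Then F(log(3)) - F(0) = (81/4) - (1/4) = 20.

20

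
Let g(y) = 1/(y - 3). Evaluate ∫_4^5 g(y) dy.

An antiderivative is F(y) = log(y - 3).
Then F(5) - F(4) = (log(2)) - (0) = log(2).

log(2)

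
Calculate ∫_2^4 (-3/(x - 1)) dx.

-log(27)

An antiderivative is F(x) = -3*log(x - 1).
Then F(4) - F(2) = (-log(27)) - (0) = -log(27).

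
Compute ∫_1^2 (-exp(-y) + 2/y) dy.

An antiderivative is F(y) = 2*log(y) + exp(-y).
Then F(2) - F(1) = (exp(-2) + 2*log(2)) - (exp(-1)) = -exp(-1) + exp(-2) + 2*log(2).

-exp(-1) + exp(-2) + 2*log(2)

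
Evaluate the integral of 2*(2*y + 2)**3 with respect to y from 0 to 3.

Let u = 2*y + 2, so du = 2 dy. When y = 0, u = 2; when y = 3, u = 8.
The integral becomes ∫ u**3 du from 2 to 8, with antiderivative u**4/4.
Back in y: F(y) = (2*y + 2)**4/4.
Then F(3) - F(0) = (1024) - (4) = 1020.

1020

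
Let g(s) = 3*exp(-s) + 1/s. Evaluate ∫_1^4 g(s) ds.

An antiderivative is F(s) = log(s) - 3*exp(-s).
Then F(4) - F(1) = ((-3 + log(4**exp(4)))*exp(-4)) - (-3*exp(-1)) = (-3 + 3*exp(3) + log(4**exp(4)))*exp(-4).

(-3 + 3*exp(3) + log(4**exp(4)))*exp(-4)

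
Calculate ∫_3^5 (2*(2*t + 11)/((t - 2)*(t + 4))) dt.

log(7) + 3*log(3)

Factor the denominator: t**2 + 2*t - 8 = (t + 4)(t - 2).
Partial fractions: 2*(2*t + 11)/((t - 2)*(t + 4)) = -1/(t + 4) + 5/(t - 2).
An antiderivative is F(t) = 5*log(t - 2) - log(t + 4).
Then F(5) - F(3) = (log(27)) - (-log(7)) = log(7) + 3*log(3).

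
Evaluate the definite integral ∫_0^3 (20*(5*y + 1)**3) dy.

65535

Let u = 5*y + 1, so du = 5 dy. When y = 0, u = 1; when y = 3, u = 16.
The integral becomes 4·∫ u**3 du from 1 to 16, with antiderivative u**4.
Back in y: F(y) = (5*y + 1)**4.
Then F(3) - F(0) = (65536) - (1) = 65535.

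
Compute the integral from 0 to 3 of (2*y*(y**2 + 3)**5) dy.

995085/2

Let u = y**2 + 3, so du = 2*y dy. When y = 0, u = 3; when y = 3, u = 12.
The integral becomes ∫ u**5 du from 3 to 12, with antiderivative u**6/6.
Back in y: F(y) = (y**2 + 3)**6/6.
Then F(3) - F(0) = (497664) - (243/2) = 995085/2.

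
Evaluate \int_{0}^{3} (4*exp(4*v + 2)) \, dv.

Let u = 4*v + 2, so du = 4 dv. When v = 0, u = 2; when v = 3, u = 14.
The integral becomes ∫ exp(u) du from 2 to 14, with antiderivative exp(u).
Back in v: F(v) = exp(4*v + 2).
Then F(3) - F(0) = (exp(14)) - (exp(2)) = -exp(2) + exp(14).

-exp(2) + exp(14)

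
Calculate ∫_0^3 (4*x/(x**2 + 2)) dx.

-2*log(2) + 2*log(11)

Let u = x**2 + 2, so du = 2*x dx. When x = 0, u = 2; when x = 3, u = 11.
The integral becomes 2·∫ 1/u du from 2 to 11, with antiderivative 2*log(u).
Back in x: F(x) = 2*log(x**2 + 2).
Then F(3) - F(0) = (2*log(11)) - (log(4)) = -2*log(2) + 2*log(11).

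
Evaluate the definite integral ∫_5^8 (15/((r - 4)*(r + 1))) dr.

-3*log(3) + 9*log(2)

Factor the denominator: r**2 - 3*r - 4 = (r + 1)(r - 4).
Partial fractions: 15/((r - 4)*(r + 1)) = -3/(r + 1) + 3/(r - 4).
An antiderivative is F(r) = 3*log(r - 4) - 3*log(r + 1).
Then F(8) - F(5) = (-6*log(3) + 6*log(2)) - (-3*log(3) - 3*log(2)) = -3*log(3) + 9*log(2).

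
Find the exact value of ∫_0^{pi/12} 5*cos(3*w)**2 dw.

Use the identity cos^2(3*w) = (1 + cos(6*w))/2.
An antiderivative is F(w) = 5*w/2 + 5*sin(6*w)/12.
Then F(pi/12) - F(0) = (5/12 + 5*pi/24) - (0) = 5/12 + 5*pi/24.

5/12 + 5*pi/24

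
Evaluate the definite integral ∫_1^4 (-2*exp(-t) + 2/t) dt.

-2*exp(-1) + 2*exp(-4) + 4*log(2)

An antiderivative is F(t) = 2*log(t) + 2*exp(-t).
Then F(4) - F(1) = (2*exp(-4) + 4*log(2)) - (2*exp(-1)) = -2*exp(-1) + 2*exp(-4) + 4*log(2).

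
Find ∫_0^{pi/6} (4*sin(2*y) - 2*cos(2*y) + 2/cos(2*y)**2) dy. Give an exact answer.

An antiderivative is F(y) = -sin(2*y) - 2*cos(2*y) + tan(2*y).
Then F(pi/6) - F(0) = (-1 + sqrt(3)/2) - (-2) = sqrt(3)/2 + 1.

sqrt(3)/2 + 1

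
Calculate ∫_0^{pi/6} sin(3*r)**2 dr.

pi/12

Use the identity sin^2(3*r) = (1 - cos(6*r))/2.
An antiderivative is F(r) = r/2 - sin(6*r)/12.
Then F(pi/6) - F(0) = (pi/12) - (0) = pi/12.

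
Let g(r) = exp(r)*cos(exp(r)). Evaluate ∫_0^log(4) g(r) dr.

-sin(1) + sin(4)

Let u = exp(r), so du = exp(r) dr. When r = 0, u = 1; when r = log(4), u = 4.
The integral becomes ∫ cos(u) du from 1 to 4, with antiderivative sin(u).
Back in r: F(r) = sin(exp(r)).
Then F(log(4)) - F(0) = (sin(4)) - (sin(1)) = -sin(1) + sin(4).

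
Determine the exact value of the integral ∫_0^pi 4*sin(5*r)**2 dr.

Use the identity sin^2(5*r) = (1 - cos(10*r))/2.
An antiderivative is F(r) = 2*r - sin(10*r)/5.
Then F(pi) - F(0) = (2*pi) - (0) = 2*pi.

2*pi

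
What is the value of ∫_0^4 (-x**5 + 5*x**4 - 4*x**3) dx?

256/3

By the power rule, an antiderivative is F(x) = -x**6/6 + x**5 - x**4.
Then F(4) - F(0) = (256/3) - (0) = 256/3.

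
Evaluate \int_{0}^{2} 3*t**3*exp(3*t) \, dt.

2/9 + 46*exp(6)/9

Integrate by parts 3 times (u = t^3, dv = 3*exp(3*t) dt).
An antiderivative is F(t) = (9*t**3 - 9*t**2 + 6*t - 2)*exp(3*t)/9.
Then F(2) - F(0) = (46*exp(6)/9) - (-2/9) = 2/9 + 46*exp(6)/9.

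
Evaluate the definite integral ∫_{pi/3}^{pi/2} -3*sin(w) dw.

An antiderivative is F(w) = 3*cos(w).
Then F(pi/2) - F(pi/3) = (0) - (3/2) = -3/2.

-3/2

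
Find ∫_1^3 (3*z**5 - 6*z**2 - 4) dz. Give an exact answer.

304

By the power rule, an antiderivative is F(z) = z**6/2 - 2*z**3 - 4*z.
Then F(3) - F(1) = (597/2) - (-11/2) = 304.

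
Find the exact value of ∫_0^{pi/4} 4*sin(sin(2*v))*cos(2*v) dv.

2 - 2*cos(1)

Let u = sin(2*v), so du = 2*cos(2*v) dv. When v = 0, u = 0; when v = pi/4, u = 1.
The integral becomes 2·∫ sin(u) du from 0 to 1, with antiderivative -2*cos(u).
Back in v: F(v) = -2*cos(sin(2*v)).
Then F(pi/4) - F(0) = (-2*cos(1)) - (-2) = 2 - 2*cos(1).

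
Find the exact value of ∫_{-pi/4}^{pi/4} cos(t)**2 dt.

Use the identity cos^2(t) = (1 + cos(2*t))/2.
An antiderivative is F(t) = t/2 + sin(2*t)/4.
Then F(pi/4) - F(-pi/4) = (1/4 + pi/8) - (-pi/8 - 1/4) = 1/2 + pi/4.

1/2 + pi/4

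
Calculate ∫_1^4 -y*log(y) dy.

15/4 - 16*log(2)

Integrate by parts once (u = ln y, dv = -y dy).
An antiderivative is F(y) = -y**2*(2*log(y) - 1)/4.
Then F(4) - F(1) = (4 - 16*log(2)) - (1/4) = 15/4 - 16*log(2).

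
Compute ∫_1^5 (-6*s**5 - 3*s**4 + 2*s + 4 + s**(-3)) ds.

-436448/25

By the power rule, an antiderivative is F(s) = -s**6 - 3*s**5/5 + s**2 + 4*s - 1/(2*s**2).
Then F(5) - F(1) = (-872751/50) - (29/10) = -436448/25.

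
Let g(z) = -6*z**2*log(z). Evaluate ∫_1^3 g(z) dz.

Integrate by parts once (u = ln z, dv = -6*z**2 dz).
An antiderivative is F(z) = -2*z**3*(3*log(z) - 1)/3.
Then F(3) - F(1) = (18 - 54*log(3)) - (2/3) = 52/3 - 54*log(3).

52/3 - 54*log(3)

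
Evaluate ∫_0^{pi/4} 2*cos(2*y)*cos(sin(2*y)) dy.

sin(1)

Let u = sin(2*y), so du = 2*cos(2*y) dy. When y = 0, u = 0; when y = pi/4, u = 1.
The integral becomes ∫ cos(u) du from 0 to 1, with antiderivative sin(u).
Back in y: F(y) = sin(sin(2*y)).
Then F(pi/4) - F(0) = (sin(1)) - (0) = sin(1).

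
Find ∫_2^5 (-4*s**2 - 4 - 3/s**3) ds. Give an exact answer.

-33663/200

By the power rule, an antiderivative is F(s) = -4*s**3/3 - 4*s + 3/(2*s**2).
Then F(5) - F(2) = (-27991/150) - (-439/24) = -33663/200.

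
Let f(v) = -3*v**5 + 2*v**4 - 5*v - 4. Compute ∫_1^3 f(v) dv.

-1476/5

By the power rule, an antiderivative is F(v) = -v**6/2 + 2*v**5/5 - 5*v**2/2 - 4*v.
Then F(3) - F(1) = (-1509/5) - (-33/5) = -1476/5.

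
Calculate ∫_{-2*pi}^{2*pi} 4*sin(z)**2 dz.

8*pi

Use the identity sin^2(z) = (1 - cos(2*z))/2.
An antiderivative is F(z) = 2*z - sin(2*z).
Then F(2*pi) - F(-2*pi) = (4*pi) - (-4*pi) = 8*pi.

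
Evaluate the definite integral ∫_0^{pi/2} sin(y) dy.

An antiderivative is F(y) = -cos(y).
Then F(pi/2) - F(0) = (0) - (-1) = 1.

1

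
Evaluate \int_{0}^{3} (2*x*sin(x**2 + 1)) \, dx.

cos(1) - cos(10)

Let u = x**2 + 1, so du = 2*x dx. When x = 0, u = 1; when x = 3, u = 10.
The integral becomes ∫ sin(u) du from 1 to 10, with antiderivative -cos(u).
Back in x: F(x) = -cos(x**2 + 1).
Then F(3) - F(0) = (-cos(10)) - (-cos(1)) = cos(1) - cos(10).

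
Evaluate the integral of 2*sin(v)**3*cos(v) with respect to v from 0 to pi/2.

1/2

Let u = sin(v), so du = cos(v) dv. When v = 0, u = 0; when v = pi/2, u = 1.
The integral becomes 2·∫ u**3 du from 0 to 1, with antiderivative u**4/2.
Back in v: F(v) = sin(v)**4/2.
Then F(pi/2) - F(0) = (1/2) - (0) = 1/2.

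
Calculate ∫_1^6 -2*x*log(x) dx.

Integrate by parts once (u = ln x, dv = -2*x dx).
An antiderivative is F(x) = -x**2*(2*log(x) - 1)/2.
Then F(6) - F(1) = (-36*log(3) - 36*log(2) + 18) - (1/2) = -36*log(3) - 36*log(2) + 35/2.

-36*log(3) - 36*log(2) + 35/2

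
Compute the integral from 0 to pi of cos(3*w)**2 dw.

pi/2

Use the identity cos^2(3*w) = (1 + cos(6*w))/2.
An antiderivative is F(w) = w/2 + sin(6*w)/12.
Then F(pi) - F(0) = (pi/2) - (0) = pi/2.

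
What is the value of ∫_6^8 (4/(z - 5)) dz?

log(81)

An antiderivative is F(z) = 4*log(z - 5).
Then F(8) - F(6) = (log(81)) - (0) = log(81).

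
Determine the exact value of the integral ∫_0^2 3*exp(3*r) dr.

An antiderivative is F(r) = exp(3*r).
Then F(2) - F(0) = (exp(6)) - (1) = -1 + exp(6).

-1 + exp(6)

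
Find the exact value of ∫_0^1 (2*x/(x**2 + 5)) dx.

log(6/5)

Let u = x**2 + 5, so du = 2*x dx. When x = 0, u = 5; when x = 1, u = 6.
The integral becomes ∫ 1/u du from 5 to 6, with antiderivative log(u).
Back in x: F(x) = log(x**2 + 5).
Then F(1) - F(0) = (log(6)) - (log(5)) = log(6/5).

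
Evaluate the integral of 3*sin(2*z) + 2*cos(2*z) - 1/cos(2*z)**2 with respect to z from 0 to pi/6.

An antiderivative is F(z) = sin(2*z) - 3*cos(2*z)/2 - tan(2*z)/2.
Then F(pi/6) - F(0) = (-3/4) - (-3/2) = 3/4.

3/4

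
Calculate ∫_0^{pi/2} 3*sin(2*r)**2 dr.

3*pi/4

Use the identity sin^2(2*r) = (1 - cos(4*r))/2.
An antiderivative is F(r) = 3*r/2 - 3*sin(4*r)/8.
Then F(pi/2) - F(0) = (3*pi/4) - (0) = 3*pi/4.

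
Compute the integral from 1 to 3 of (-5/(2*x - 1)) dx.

-5*log(5)/2

An antiderivative is F(x) = -5*log(2*x - 1)/2.
Then F(3) - F(1) = (-5*log(5)/2) - (0) = -5*log(5)/2.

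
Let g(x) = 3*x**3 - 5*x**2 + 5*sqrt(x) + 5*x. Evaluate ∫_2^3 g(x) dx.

By the power rule, an antiderivative is F(x) = 3*x**4/4 + 10*x**(3/2)/3 - 5*x**3/3 + 5*x**2/2.
Then F(3) - F(2) = (10*sqrt(3) + 153/4) - (26/3 + 20*sqrt(2)/3) = -20*sqrt(2)/3 + 10*sqrt(3) + 355/12.

-20*sqrt(2)/3 + 10*sqrt(3) + 355/12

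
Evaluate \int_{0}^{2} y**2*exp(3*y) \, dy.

Integrate by parts twice (u = y^2, dv = exp(3*y) dy).
An antiderivative is F(y) = (9*y**2 - 6*y + 2)*exp(3*y)/27.
Then F(2) - F(0) = (26*exp(6)/27) - (2/27) = -2/27 + 26*exp(6)/27.

-2/27 + 26*exp(6)/27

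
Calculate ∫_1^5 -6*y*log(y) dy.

36 - 75*log(5)

Integrate by parts once (u = ln y, dv = -6*y dy).
An antiderivative is F(y) = -3*y**2*(2*log(y) - 1)/2.
Then F(5) - F(1) = (75/2 - 75*log(5)) - (3/2) = 36 - 75*log(5).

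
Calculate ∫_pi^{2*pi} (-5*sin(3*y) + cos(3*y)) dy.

10/3

An antiderivative is F(y) = sin(3*y)/3 + 5*cos(3*y)/3.
Then F(2*pi) - F(pi) = (5/3) - (-5/3) = 10/3.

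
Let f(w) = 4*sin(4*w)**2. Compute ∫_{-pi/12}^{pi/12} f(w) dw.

-sqrt(3)/4 + pi/3

Use the identity sin^2(4*w) = (1 - cos(8*w))/2.
An antiderivative is F(w) = 2*w - sin(8*w)/4.
Then F(pi/12) - F(-pi/12) = (-sqrt(3)/8 + pi/6) - (-pi/6 + sqrt(3)/8) = -sqrt(3)/4 + pi/3.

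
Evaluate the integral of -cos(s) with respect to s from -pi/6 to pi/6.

-1

An antiderivative is F(s) = -sin(s).
Then F(pi/6) - F(-pi/6) = (-1/2) - (1/2) = -1.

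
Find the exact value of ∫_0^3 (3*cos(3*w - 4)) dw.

sin(5) + sin(4)

Let u = 3*w - 4, so du = 3 dw. When w = 0, u = -4; when w = 3, u = 5.
The integral becomes ∫ cos(u) du from -4 to 5, with antiderivative sin(u).
Back in w: F(w) = sin(3*w - 4).
Then F(3) - F(0) = (sin(5)) - (-sin(4)) = sin(5) + sin(4).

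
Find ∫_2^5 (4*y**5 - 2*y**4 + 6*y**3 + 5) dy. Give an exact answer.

100653/10

By the power rule, an antiderivative is F(y) = 2*y**6/3 - 2*y**5/5 + 3*y**4/2 + 5*y.
Then F(5) - F(2) = (60775/6) - (958/15) = 100653/10.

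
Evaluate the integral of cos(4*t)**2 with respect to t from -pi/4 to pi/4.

pi/4

Use the identity cos^2(4*t) = (1 + cos(8*t))/2.
An antiderivative is F(t) = t/2 + sin(8*t)/16.
Then F(pi/4) - F(-pi/4) = (pi/8) - (-pi/8) = pi/4.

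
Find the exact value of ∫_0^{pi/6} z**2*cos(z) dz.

-1 + pi**2/72 + sqrt(3)*pi/6

Integrate by parts twice (u = z^2, dv = cos(z) dz).
An antiderivative is F(z) = z**2*sin(z) + 2*z*cos(z) - 2*sin(z).
Then F(pi/6) - F(0) = (-1 + pi**2/72 + sqrt(3)*pi/6) - (0) = -1 + pi**2/72 + sqrt(3)*pi/6.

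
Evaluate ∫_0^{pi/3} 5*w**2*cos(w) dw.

Integrate by parts twice (u = w^2, dv = 5*cos(w) dw).
An antiderivative is F(w) = 5*w**2*sin(w) + 10*w*cos(w) - 10*sin(w).
Then F(pi/3) - F(0) = (-5*sqrt(3) + 5*sqrt(3)*pi**2/18 + 5*pi/3) - (0) = -5*sqrt(3) + 5*sqrt(3)*pi**2/18 + 5*pi/3.

-5*sqrt(3) + 5*sqrt(3)*pi**2/18 + 5*pi/3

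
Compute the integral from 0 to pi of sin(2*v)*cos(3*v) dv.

Use the identity sin(2*v)cos(3*v) = [sin(5*v) + sin(-v)]/2.
An antiderivative is F(v) = cos(v)/2 - cos(5*v)/10.
Then F(pi) - F(0) = (-2/5) - (2/5) = -4/5.

-4/5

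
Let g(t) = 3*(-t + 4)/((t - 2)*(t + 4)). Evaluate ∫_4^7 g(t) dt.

-4*log(11) + log(5) + 11*log(2)

Factor the denominator: t**2 + 2*t - 8 = (t + 4)(t - 2).
Partial fractions: 3*(-t + 4)/((t - 2)*(t + 4)) = -4/(t + 4) + 1/(t - 2).
An antiderivative is F(t) = log(t - 2) - 4*log(t + 4).
Then F(7) - F(4) = (-4*log(11) + log(5)) - (-11*log(2)) = -4*log(11) + log(5) + 11*log(2).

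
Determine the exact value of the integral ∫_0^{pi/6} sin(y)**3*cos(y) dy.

Let u = sin(y), so du = cos(y) dy. When y = 0, u = 0; when y = pi/6, u = 1/2.
The integral becomes ∫ u**3 du from 0 to 1/2, with antiderivative u**4/4.
Back in y: F(y) = sin(y)**4/4.
Then F(pi/6) - F(0) = (1/64) - (0) = 1/64.

1/64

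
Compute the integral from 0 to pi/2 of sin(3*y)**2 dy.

Use the identity sin^2(3*y) = (1 - cos(6*y))/2.
An antiderivative is F(y) = y/2 - sin(6*y)/12.
Then F(pi/2) - F(0) = (pi/4) - (0) = pi/4.

pi/4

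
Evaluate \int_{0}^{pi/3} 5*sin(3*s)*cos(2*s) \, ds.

3/2

Use the identity sin(3*s)cos(2*s) = [sin(5*s) + sin(s)]/2.
An antiderivative is F(s) = -5*cos(s)/2 - cos(5*s)/2.
Then F(pi/3) - F(0) = (-3/2) - (-3) = 3/2.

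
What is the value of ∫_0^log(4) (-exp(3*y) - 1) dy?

-21 - log(4)

An antiderivative is F(y) = -exp(3*y)/3 - y.
Then F(log(4)) - F(0) = (-64/3 - log(4)) - (-1/3) = -21 - log(4).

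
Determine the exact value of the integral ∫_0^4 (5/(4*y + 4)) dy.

5*log(5)/4

An antiderivative is F(y) = 5*log(4*y + 4)/4.
Then F(4) - F(0) = (5*log(20)/4) - (5*log(2)/2) = 5*log(5)/4.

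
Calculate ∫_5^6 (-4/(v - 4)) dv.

-log(16)

An antiderivative is F(v) = -4*log(v - 4).
Then F(6) - F(5) = (-log(16)) - (0) = -log(16).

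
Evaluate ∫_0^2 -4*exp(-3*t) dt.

-4/3 + 4*exp(-6)/3

An antiderivative is F(t) = 4*exp(-3*t)/3.
Then F(2) - F(0) = (4*exp(-6)/3) - (4/3) = -4/3 + 4*exp(-6)/3.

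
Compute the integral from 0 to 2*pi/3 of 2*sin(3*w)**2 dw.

Use the identity sin^2(3*w) = (1 - cos(6*w))/2.
An antiderivative is F(w) = w - sin(6*w)/6.
Then F(2*pi/3) - F(0) = (2*pi/3) - (0) = 2*pi/3.

2*pi/3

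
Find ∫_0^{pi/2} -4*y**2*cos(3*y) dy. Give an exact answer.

-8/27 + pi**2/3

Integrate by parts twice (u = y^2, dv = -4*cos(3*y) dy).
An antiderivative is F(y) = -4*y**2*sin(3*y)/3 - 8*y*cos(3*y)/9 + 8*sin(3*y)/27.
Then F(pi/2) - F(0) = (-8/27 + pi**2/3) - (0) = -8/27 + pi**2/3.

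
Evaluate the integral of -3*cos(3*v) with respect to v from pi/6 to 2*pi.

1

An antiderivative is F(v) = -sin(3*v).
Then F(2*pi) - F(pi/6) = (0) - (-1) = 1.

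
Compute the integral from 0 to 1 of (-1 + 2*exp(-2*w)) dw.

-exp(-2)

An antiderivative is F(w) = -w - exp(-2*w).
Then F(1) - F(0) = (-1 - exp(-2)) - (-1) = -exp(-2).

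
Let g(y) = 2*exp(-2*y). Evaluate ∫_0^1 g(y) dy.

1 - exp(-2)

An antiderivative is F(y) = -exp(-2*y).
Then F(1) - F(0) = (-exp(-2)) - (-1) = 1 - exp(-2).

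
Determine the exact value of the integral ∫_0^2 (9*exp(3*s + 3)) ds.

Let u = 3*s + 3, so du = 3 ds. When s = 0, u = 3; when s = 2, u = 9.
The integral becomes 3·∫ exp(u) du from 3 to 9, with antiderivative 3*exp(u).
Back in s: F(s) = 3*exp(3*s + 3).
Then F(2) - F(0) = (3*exp(9)) - (3*exp(3)) = -3*(1 - exp(6))*exp(3).

-3*(1 - exp(6))*exp(3)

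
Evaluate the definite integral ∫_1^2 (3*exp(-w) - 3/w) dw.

-3*log(2) - 3*exp(-2) + 3*exp(-1)

An antiderivative is F(w) = -3*log(w) - 3*exp(-w).
Then F(2) - F(1) = (-3*log(2) - 3*exp(-2)) - (-3*exp(-1)) = -3*log(2) - 3*exp(-2) + 3*exp(-1).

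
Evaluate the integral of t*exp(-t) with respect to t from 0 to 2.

1 - 3*exp(-2)

Integrate by parts once (u = t, dv = exp(-t) dt).
An antiderivative is F(t) = (-t - 1)*exp(-t).
Then F(2) - F(0) = (-3*exp(-2)) - (-1) = 1 - 3*exp(-2).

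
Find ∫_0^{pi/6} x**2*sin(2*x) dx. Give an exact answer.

Integrate by parts twice (u = x^2, dv = sin(2*x) dx).
An antiderivative is F(x) = -x**2*cos(2*x)/2 + x*sin(2*x)/2 + cos(2*x)/4.
Then F(pi/6) - F(0) = (-pi**2/144 + 1/8 + sqrt(3)*pi/24) - (1/4) = -1/8 - pi**2/144 + sqrt(3)*pi/24.

-1/8 - pi**2/144 + sqrt(3)*pi/24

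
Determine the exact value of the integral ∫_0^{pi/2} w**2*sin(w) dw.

Integrate by parts twice (u = w^2, dv = sin(w) dw).
An antiderivative is F(w) = -w**2*cos(w) + 2*w*sin(w) + 2*cos(w).
Then F(pi/2) - F(0) = (pi) - (2) = -2 + pi.

-2 + pi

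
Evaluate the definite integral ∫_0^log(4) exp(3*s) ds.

21

Let u = exp(s), so du = exp(s) ds. When s = 0, u = 1; when s = log(4), u = 4.
The integral becomes ∫ u**2 du from 1 to 4, with antiderivative u**3/3.
Back in s: F(s) = exp(3*s)/3.
Then F(log(4)) - F(0) = (64/3) - (1/3) = 21.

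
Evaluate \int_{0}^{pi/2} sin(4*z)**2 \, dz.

Use the identity sin^2(4*z) = (1 - cos(8*z))/2.
An antiderivative is F(z) = z/2 - sin(8*z)/16.
Then F(pi/2) - F(0) = (pi/4) - (0) = pi/4.

pi/4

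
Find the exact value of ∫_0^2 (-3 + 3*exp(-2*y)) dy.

-9/2 - 3*exp(-4)/2

An antiderivative is F(y) = -3*y - 3*exp(-2*y)/2.
Then F(2) - F(0) = (-6 - 3*exp(-4)/2) - (-3/2) = -9/2 - 3*exp(-4)/2.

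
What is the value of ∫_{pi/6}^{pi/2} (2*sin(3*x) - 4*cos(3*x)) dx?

8/3

An antiderivative is F(x) = -4*sin(3*x)/3 - 2*cos(3*x)/3.
Then F(pi/2) - F(pi/6) = (4/3) - (-4/3) = 8/3.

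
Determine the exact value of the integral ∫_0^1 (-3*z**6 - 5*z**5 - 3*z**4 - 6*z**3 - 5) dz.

-878/105

By the power rule, an antiderivative is F(z) = -3*z**7/7 - 5*z**6/6 - 3*z**5/5 - 3*z**4/2 - 5*z.
Then F(1) - F(0) = (-878/105) - (0) = -878/105.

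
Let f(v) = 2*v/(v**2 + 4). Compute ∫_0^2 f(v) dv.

log(2)

Let u = v**2 + 4, so du = 2*v dv. When v = 0, u = 4; when v = 2, u = 8.
The integral becomes ∫ 1/u du from 4 to 8, with antiderivative log(u).
Back in v: F(v) = log(v**2 + 4).
Then F(2) - F(0) = (log(8)) - (log(4)) = log(2).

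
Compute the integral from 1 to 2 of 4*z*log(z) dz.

Integrate by parts once (u = ln z, dv = 4*z dz).
An antiderivative is F(z) = z**2*(2*log(z) - 1).
Then F(2) - F(1) = (-4 + 8*log(2)) - (-1) = -3 + 8*log(2).

-3 + 8*log(2)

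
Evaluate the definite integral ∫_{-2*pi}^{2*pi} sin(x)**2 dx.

2*pi

Use the identity sin^2(x) = (1 - cos(2*x))/2.
An antiderivative is F(x) = x/2 - sin(2*x)/4.
Then F(2*pi) - F(-2*pi) = (pi) - (-pi) = 2*pi.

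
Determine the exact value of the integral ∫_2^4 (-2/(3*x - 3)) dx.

An antiderivative is F(x) = -2*log(3*x - 3)/3.
Then F(4) - F(2) = (-4*log(3)/3) - (-2*log(3)/3) = -2*log(3)/3.

-2*log(3)/3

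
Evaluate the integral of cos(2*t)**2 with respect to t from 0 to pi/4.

pi/8

Use the identity cos^2(2*t) = (1 + cos(4*t))/2.
An antiderivative is F(t) = t/2 + sin(4*t)/8.
Then F(pi/4) - F(0) = (pi/8) - (0) = pi/8.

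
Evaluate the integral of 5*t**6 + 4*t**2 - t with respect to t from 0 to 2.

2102/21

By the power rule, an antiderivative is F(t) = 5*t**7/7 + 4*t**3/3 - t**2/2.
Then F(2) - F(0) = (2102/21) - (0) = 2102/21.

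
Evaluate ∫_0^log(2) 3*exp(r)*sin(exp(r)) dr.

-3*cos(2) + 3*cos(1)

Let u = exp(r), so du = exp(r) dr. When r = 0, u = 1; when r = log(2), u = 2.
The integral becomes 3·∫ sin(u) du from 1 to 2, with antiderivative -3*cos(u).
Back in r: F(r) = -3*cos(exp(r)).
Then F(log(2)) - F(0) = (-3*cos(2)) - (-3*cos(1)) = -3*cos(2) + 3*cos(1).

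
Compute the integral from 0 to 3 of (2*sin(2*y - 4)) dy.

Let u = 2*y - 4, so du = 2 dy. When y = 0, u = -4; when y = 3, u = 2.
The integral becomes ∫ sin(u) du from -4 to 2, with antiderivative -cos(u).
Back in y: F(y) = -cos(2*y - 4).
Then F(3) - F(0) = (-cos(2)) - (-cos(4)) = cos(4) - cos(2).

cos(4) - cos(2)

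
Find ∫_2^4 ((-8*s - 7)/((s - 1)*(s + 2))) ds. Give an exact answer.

Factor the denominator: s**2 + s - 2 = (s + 2)(s - 1).
Partial fractions: (-8*s - 7)/((s - 1)*(s + 2)) = -3/(s + 2) - 5/(s - 1).
An antiderivative is F(s) = -5*log(s - 1) - 3*log(s + 2).
Then F(4) - F(2) = (-8*log(3) - 3*log(2)) - (-log(64)) = -8*log(3) + 3*log(2).

-8*log(3) + 3*log(2)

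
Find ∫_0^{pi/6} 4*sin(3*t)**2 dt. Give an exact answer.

Use the identity sin^2(3*t) = (1 - cos(6*t))/2.
An antiderivative is F(t) = 2*t - sin(6*t)/3.
Then F(pi/6) - F(0) = (pi/3) - (0) = pi/3.

pi/3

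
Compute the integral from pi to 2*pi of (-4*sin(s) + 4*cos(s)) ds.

8

An antiderivative is F(s) = 4*sin(s) + 4*cos(s).
Then F(2*pi) - F(pi) = (4) - (-4) = 8.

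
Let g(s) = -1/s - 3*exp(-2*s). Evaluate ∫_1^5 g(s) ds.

-log(5) - 3*exp(-2)/2 + 3*exp(-10)/2

An antiderivative is F(s) = -log(s) + 3*exp(-2*s)/2.
Then F(5) - F(1) = (-log(5) + 3*exp(-10)/2) - (3*exp(-2)/2) = -log(5) - 3*exp(-2)/2 + 3*exp(-10)/2.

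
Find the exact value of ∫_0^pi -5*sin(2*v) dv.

0

An antiderivative is F(v) = 5*cos(2*v)/2.
Then F(pi) - F(0) = (5/2) - (5/2) = 0.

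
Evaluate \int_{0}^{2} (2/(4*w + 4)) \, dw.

An antiderivative is F(w) = log(4*w + 4)/2.
Then F(2) - F(0) = (log(12)/2) - (log(2)) = log(3)/2.

log(3)/2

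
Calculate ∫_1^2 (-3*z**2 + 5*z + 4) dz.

9/2

By the power rule, an antiderivative is F(z) = -z**3 + 5*z**2/2 + 4*z.
Then F(2) - F(1) = (10) - (11/2) = 9/2.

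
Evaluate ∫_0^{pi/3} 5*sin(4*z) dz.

15/8

An antiderivative is F(z) = -5*cos(4*z)/4.
Then F(pi/3) - F(0) = (5/8) - (-5/4) = 15/8.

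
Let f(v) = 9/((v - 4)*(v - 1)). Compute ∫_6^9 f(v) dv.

Factor the denominator: v**2 - 5*v + 4 = (v - 1)(v - 4).
Partial fractions: 9/((v - 4)*(v - 1)) = -3/(v - 1) + 3/(v - 4).
An antiderivative is F(v) = 3*log(v - 4) - 3*log(v - 1).
Then F(9) - F(6) = (-9*log(2) + 3*log(5)) - (-3*log(5) + 3*log(2)) = -12*log(2) + 6*log(5).

-12*log(2) + 6*log(5)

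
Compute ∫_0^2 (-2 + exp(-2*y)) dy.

-7/2 - exp(-4)/2

An antiderivative is F(y) = -2*y - exp(-2*y)/2.
Then F(2) - F(0) = (-4 - exp(-4)/2) - (-1/2) = -7/2 - exp(-4)/2.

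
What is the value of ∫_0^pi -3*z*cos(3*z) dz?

Integrate by parts once (u = z, dv = -3*cos(3*z) dz).
An antiderivative is F(z) = -z*sin(3*z) - cos(3*z)/3.
Then F(pi) - F(0) = (1/3) - (-1/3) = 2/3.

2/3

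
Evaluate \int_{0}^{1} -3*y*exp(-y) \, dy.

-3 + 6*exp(-1)

Integrate by parts once (u = y, dv = -3*exp(-y) dy).
An antiderivative is F(y) = (3*y + 3)*exp(-y).
Then F(1) - F(0) = (6*exp(-1)) - (3) = -3 + 6*exp(-1).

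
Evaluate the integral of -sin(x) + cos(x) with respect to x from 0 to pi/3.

-1/2 + sqrt(3)/2

An antiderivative is F(x) = sin(x) + cos(x).
Then F(pi/3) - F(0) = (1/2 + sqrt(3)/2) - (1) = -1/2 + sqrt(3)/2.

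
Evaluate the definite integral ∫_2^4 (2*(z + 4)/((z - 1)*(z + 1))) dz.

Factor the denominator: z**2 - 1 = (z + 1)(z - 1).
Partial fractions: 2*(z + 4)/((z - 1)*(z + 1)) = -3/(z + 1) + 5/(z - 1).
An antiderivative is F(z) = 5*log(z - 1) - 3*log(z + 1).
Then F(4) - F(2) = (-3*log(5) + 5*log(3)) - (-log(27)) = -3*log(5) + 8*log(3).

-3*log(5) + 8*log(3)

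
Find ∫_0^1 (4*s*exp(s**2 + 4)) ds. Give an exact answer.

Let u = s**2 + 4, so du = 2*s ds. When s = 0, u = 4; when s = 1, u = 5.
The integral becomes 2·∫ exp(u) du from 4 to 5, with antiderivative 2*exp(u).
Back in s: F(s) = 2*exp(s**2 + 4).
Then F(1) - F(0) = (2*exp(5)) - (2*exp(4)) = -2*(1 - exp(1))*exp(4).

-2*(1 - exp(1))*exp(4)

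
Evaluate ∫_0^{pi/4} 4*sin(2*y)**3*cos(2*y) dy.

1/2

Let u = sin(2*y), so du = 2*cos(2*y) dy. When y = 0, u = 0; when y = pi/4, u = 1.
The integral becomes 2·∫ u**3 du from 0 to 1, with antiderivative u**4/2.
Back in y: F(y) = sin(2*y)**4/2.
Then F(pi/4) - F(0) = (1/2) - (0) = 1/2.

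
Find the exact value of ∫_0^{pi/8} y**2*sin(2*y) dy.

Integrate by parts twice (u = y^2, dv = sin(2*y) dy).
An antiderivative is F(y) = -y**2*cos(2*y)/2 + y*sin(2*y)/2 + cos(2*y)/4.
Then F(pi/8) - F(0) = (sqrt(2)*(-pi**2 + 8*pi + 32)/256) - (1/4) = -1/4 - sqrt(2)*pi**2/256 + sqrt(2)*pi/32 + sqrt(2)/8.

-1/4 - sqrt(2)*pi**2/256 + sqrt(2)*pi/32 + sqrt(2)/8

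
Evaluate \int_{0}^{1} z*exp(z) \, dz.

1

Integrate by parts once (u = z, dv = exp(z) dz).
An antiderivative is F(z) = (z - 1)*exp(z).
Then F(1) - F(0) = (0) - (-1) = 1.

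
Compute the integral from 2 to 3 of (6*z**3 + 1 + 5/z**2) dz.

298/3

By the power rule, an antiderivative is F(z) = 3*z**4/2 + z - 5/z.
Then F(3) - F(2) = (737/6) - (47/2) = 298/3.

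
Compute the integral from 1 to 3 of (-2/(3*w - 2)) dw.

-2*log(7)/3

An antiderivative is F(w) = -2*log(3*w - 2)/3.
Then F(3) - F(1) = (-2*log(7)/3) - (0) = -2*log(7)/3.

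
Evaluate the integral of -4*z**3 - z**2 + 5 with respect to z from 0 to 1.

11/3

By the power rule, an antiderivative is F(z) = -z**4 - z**3/3 + 5*z.
Then F(1) - F(0) = (11/3) - (0) = 11/3.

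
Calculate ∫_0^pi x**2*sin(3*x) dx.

-4/27 + pi**2/3

Integrate by parts twice (u = x^2, dv = sin(3*x) dx).
An antiderivative is F(x) = -x**2*cos(3*x)/3 + 2*x*sin(3*x)/9 + 2*cos(3*x)/27.
Then F(pi) - F(0) = (-2/27 + pi**2/3) - (2/27) = -4/27 + pi**2/3.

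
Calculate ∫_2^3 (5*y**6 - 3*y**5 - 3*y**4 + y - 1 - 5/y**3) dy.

By the power rule, an antiderivative is F(y) = 5*y**7/7 - y**6/2 - 3*y**5/5 + y**2/2 - y + 5/(2*y**2).
Then F(3) - F(2) = (663781/630) - (11439/280) = 2552173/2520.

2552173/2520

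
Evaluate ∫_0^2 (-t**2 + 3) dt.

10/3

By the power rule, an antiderivative is F(t) = -t**3/3 + 3*t.
Then F(2) - F(0) = (10/3) - (0) = 10/3.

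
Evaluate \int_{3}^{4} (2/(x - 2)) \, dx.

An antiderivative is F(x) = 2*log(x - 2).
Then F(4) - F(3) = (log(4)) - (0) = log(4).

log(4)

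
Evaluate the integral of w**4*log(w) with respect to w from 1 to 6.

Integrate by parts once (u = ln w, dv = w**4 dw).
An antiderivative is F(w) = w**5*(5*log(w) - 1)/25.
Then F(6) - F(1) = (-7776/25 + 7776*log(6)/5) - (-1/25) = -311 + 7776*log(6)/5.

-311 + 7776*log(6)/5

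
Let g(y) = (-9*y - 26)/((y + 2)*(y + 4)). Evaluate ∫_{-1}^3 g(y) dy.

-5*log(7) - 4*log(5) + 5*log(3)

Factor the denominator: y**2 + 6*y + 8 = (y + 4)(y + 2).
Partial fractions: (-9*y - 26)/((y + 2)*(y + 4)) = -5/(y + 4) - 4/(y + 2).
An antiderivative is F(y) = -4*log(y + 2) - 5*log(y + 4).
Then F(3) - F(-1) = (-5*log(7) - 4*log(5)) - (-5*log(3)) = -5*log(7) - 4*log(5) + 5*log(3).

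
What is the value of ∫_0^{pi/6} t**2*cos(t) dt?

Integrate by parts twice (u = t^2, dv = cos(t) dt).
An antiderivative is F(t) = t**2*sin(t) + 2*t*cos(t) - 2*sin(t).
Then F(pi/6) - F(0) = (-1 + pi**2/72 + sqrt(3)*pi/6) - (0) = -1 + pi**2/72 + sqrt(3)*pi/6.

-1 + pi**2/72 + sqrt(3)*pi/6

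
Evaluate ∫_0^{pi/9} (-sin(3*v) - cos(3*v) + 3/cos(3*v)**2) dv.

-1/6 + 5*sqrt(3)/6

An antiderivative is F(v) = -sin(3*v)/3 + cos(3*v)/3 + tan(3*v).
Then F(pi/9) - F(0) = (1/6 + 5*sqrt(3)/6) - (1/3) = -1/6 + 5*sqrt(3)/6.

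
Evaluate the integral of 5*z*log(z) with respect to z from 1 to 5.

-30 + 125*log(5)/2

Integrate by parts once (u = ln z, dv = 5*z dz).
An antiderivative is F(z) = 5*z**2*(2*log(z) - 1)/4.
Then F(5) - F(1) = (-125/4 + 125*log(5)/2) - (-5/4) = -30 + 125*log(5)/2.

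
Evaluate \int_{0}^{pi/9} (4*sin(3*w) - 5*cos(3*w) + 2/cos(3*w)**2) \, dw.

An antiderivative is F(w) = -5*sin(3*w)/3 - 4*cos(3*w)/3 + 2*tan(3*w)/3.
Then F(pi/9) - F(0) = (-2/3 - sqrt(3)/6) - (-4/3) = 2/3 - sqrt(3)/6.

2/3 - sqrt(3)/6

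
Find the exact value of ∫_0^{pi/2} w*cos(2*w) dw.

Integrate by parts once (u = w, dv = cos(2*w) dw).
An antiderivative is F(w) = w*sin(2*w)/2 + cos(2*w)/4.
Then F(pi/2) - F(0) = (-1/4) - (1/4) = -1/2.

-1/2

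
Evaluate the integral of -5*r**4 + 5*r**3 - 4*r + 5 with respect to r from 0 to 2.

By the power rule, an antiderivative is F(r) = -r**5 + 5*r**4/4 - 2*r**2 + 5*r.
Then F(2) - F(0) = (-10) - (0) = -10.

-10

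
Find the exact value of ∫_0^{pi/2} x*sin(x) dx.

1

Integrate by parts once (u = x, dv = sin(x) dx).
An antiderivative is F(x) = -x*cos(x) + sin(x).
Then F(pi/2) - F(0) = (1) - (0) = 1.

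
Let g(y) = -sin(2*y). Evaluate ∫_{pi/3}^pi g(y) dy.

3/4

An antiderivative is F(y) = cos(2*y)/2.
Then F(pi) - F(pi/3) = (1/2) - (-1/4) = 3/4.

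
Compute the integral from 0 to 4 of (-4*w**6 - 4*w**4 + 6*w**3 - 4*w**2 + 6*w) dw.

By the power rule, an antiderivative is F(w) = -4*w**7/7 - 4*w**5/5 + 3*w**4/2 - 4*w**3/3 + 3*w**2.
Then F(4) - F(0) = (-1032656/105) - (0) = -1032656/105.

-1032656/105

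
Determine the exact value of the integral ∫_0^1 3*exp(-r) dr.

An antiderivative is F(r) = -3*exp(-r).
Then F(1) - F(0) = (-3*exp(-1)) - (-3) = 3 - 3*exp(-1).

3 - 3*exp(-1)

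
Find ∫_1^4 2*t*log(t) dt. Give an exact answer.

Integrate by parts once (u = ln t, dv = 2*t dt).
An antiderivative is F(t) = t**2*(2*log(t) - 1)/2.
Then F(4) - F(1) = (-8 + 32*log(2)) - (-1/2) = -15/2 + 32*log(2).

-15/2 + 32*log(2)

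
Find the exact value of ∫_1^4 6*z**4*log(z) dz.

Integrate by parts once (u = ln z, dv = 6*z**4 dz).
An antiderivative is F(z) = 6*z**5*(5*log(z) - 1)/25.
Then F(4) - F(1) = (-6144/25 + 12288*log(2)/5) - (-6/25) = -6138/25 + 12288*log(2)/5.

-6138/25 + 12288*log(2)/5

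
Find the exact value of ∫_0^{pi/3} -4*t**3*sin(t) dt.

Integrate by parts 3 times (u = t^3, dv = -4*sin(t) dt).
An antiderivative is F(t) = 4*t**3*cos(t) - 12*t**2*sin(t) - 24*t*cos(t) + 24*sin(t).
Then F(pi/3) - F(0) = (-4*pi - 2*sqrt(3)*pi**2/3 + 2*pi**3/27 + 12*sqrt(3)) - (0) = -4*pi - 2*sqrt(3)*pi**2/3 + 2*pi**3/27 + 12*sqrt(3).

-4*pi - 2*sqrt(3)*pi**2/3 + 2*pi**3/27 + 12*sqrt(3)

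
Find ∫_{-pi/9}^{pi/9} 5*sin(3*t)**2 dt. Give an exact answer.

-5*sqrt(3)/12 + 5*pi/9

Use the identity sin^2(3*t) = (1 - cos(6*t))/2.
An antiderivative is F(t) = 5*t/2 - 5*sin(6*t)/12.
Then F(pi/9) - F(-pi/9) = (-5*sqrt(3)/24 + 5*pi/18) - (-5*pi/18 + 5*sqrt(3)/24) = -5*sqrt(3)/12 + 5*pi/9.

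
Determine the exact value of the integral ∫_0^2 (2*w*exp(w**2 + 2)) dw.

Let u = w**2 + 2, so du = 2*w dw. When w = 0, u = 2; when w = 2, u = 6.
The integral becomes ∫ exp(u) du from 2 to 6, with antiderivative exp(u).
Back in w: F(w) = exp(w**2 + 2).
Then F(2) - F(0) = (exp(6)) - (exp(2)) = -exp(2) + exp(6).

-exp(2) + exp(6)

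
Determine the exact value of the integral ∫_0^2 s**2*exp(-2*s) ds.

(-13 + exp(4))*exp(-4)/4

Integrate by parts twice (u = s^2, dv = exp(-2*s) ds).
An antiderivative is F(s) = (-2*s**2 - 2*s - 1)*exp(-2*s)/4.
Then F(2) - F(0) = (-13*exp(-4)/4) - (-1/4) = (-13 + exp(4))*exp(-4)/4.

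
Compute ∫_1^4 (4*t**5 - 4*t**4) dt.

9558/5

By the power rule, an antiderivative is F(t) = 2*t**6/3 - 4*t**5/5.
Then F(4) - F(1) = (28672/15) - (-2/15) = 9558/5.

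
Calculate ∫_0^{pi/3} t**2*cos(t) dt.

Integrate by parts twice (u = t^2, dv = cos(t) dt).
An antiderivative is F(t) = t**2*sin(t) + 2*t*cos(t) - 2*sin(t).
Then F(pi/3) - F(0) = (-sqrt(3) + sqrt(3)*pi**2/18 + pi/3) - (0) = -sqrt(3) + sqrt(3)*pi**2/18 + pi/3.

-sqrt(3) + sqrt(3)*pi**2/18 + pi/3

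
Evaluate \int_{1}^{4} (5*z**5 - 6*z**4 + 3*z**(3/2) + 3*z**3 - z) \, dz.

By the power rule, an antiderivative is F(z) = 5*z**6/6 + 6*z**(5/2)/5 - 6*z**5/5 + 3*z**4/4 - z**2/2.
Then F(4) - F(1) = (36104/15) - (13/12) = 48117/20.

48117/20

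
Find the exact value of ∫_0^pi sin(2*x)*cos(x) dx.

4/3

Use the identity sin(2*x)cos(x) = [sin(3*x) + sin(x)]/2.
An antiderivative is F(x) = -cos(x)/2 - cos(3*x)/6.
Then F(pi) - F(0) = (2/3) - (-2/3) = 4/3.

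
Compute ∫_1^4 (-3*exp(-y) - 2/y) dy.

An antiderivative is F(y) = -2*log(y) + 3*exp(-y).
Then F(4) - F(1) = (-4*log(2) + 3*exp(-4)) - (3*exp(-1)) = -4*log(2) - 3*exp(-1) + 3*exp(-4).

-4*log(2) - 3*exp(-1) + 3*exp(-4)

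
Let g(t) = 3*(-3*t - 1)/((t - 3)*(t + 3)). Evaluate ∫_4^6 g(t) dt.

-13*log(3) + 4*log(7)

Factor the denominator: t**2 - 9 = (t + 3)(t - 3).
Partial fractions: 3*(-3*t - 1)/((t - 3)*(t + 3)) = -4/(t + 3) - 5/(t - 3).
An antiderivative is F(t) = -5*log(t - 3) - 4*log(t + 3).
Then F(6) - F(4) = (-13*log(3)) - (-4*log(7)) = -13*log(3) + 4*log(7).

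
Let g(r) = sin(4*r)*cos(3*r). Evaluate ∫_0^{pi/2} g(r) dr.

Use the identity sin(4*r)cos(3*r) = [sin(7*r) + sin(r)]/2.
An antiderivative is F(r) = -cos(r)/2 - cos(7*r)/14.
Then F(pi/2) - F(0) = (0) - (-4/7) = 4/7.

4/7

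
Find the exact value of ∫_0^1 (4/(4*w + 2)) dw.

An antiderivative is F(w) = log(4*w + 2).
Then F(1) - F(0) = (log(6)) - (log(2)) = log(3).

log(3)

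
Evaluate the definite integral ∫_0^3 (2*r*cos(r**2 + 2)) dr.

sin(11) - sin(2)

Let u = r**2 + 2, so du = 2*r dr. When r = 0, u = 2; when r = 3, u = 11.
The integral becomes ∫ cos(u) du from 2 to 11, with antiderivative sin(u).
Back in r: F(r) = sin(r**2 + 2).
Then F(3) - F(0) = (sin(11)) - (sin(2)) = sin(11) - sin(2).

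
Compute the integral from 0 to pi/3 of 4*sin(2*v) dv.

An antiderivative is F(v) = -2*cos(2*v).
Then F(pi/3) - F(0) = (1) - (-2) = 3.

3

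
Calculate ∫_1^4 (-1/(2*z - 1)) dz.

-log(7)/2

An antiderivative is F(z) = -log(2*z - 1)/2.
Then F(4) - F(1) = (-log(7)/2) - (0) = -log(7)/2.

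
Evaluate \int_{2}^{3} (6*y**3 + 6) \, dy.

207/2

By the power rule, an antiderivative is F(y) = 3*y**4/2 + 6*y.
Then F(3) - F(2) = (279/2) - (36) = 207/2.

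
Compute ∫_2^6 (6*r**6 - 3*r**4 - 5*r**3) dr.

8175616/35

By the power rule, an antiderivative is F(r) = 6*r**7/7 - 3*r**5/5 - 5*r**4/4.
Then F(6) - F(2) = (8178084/35) - (2468/35) = 8175616/35.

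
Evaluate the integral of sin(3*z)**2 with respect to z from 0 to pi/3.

Use the identity sin^2(3*z) = (1 - cos(6*z))/2.
An antiderivative is F(z) = z/2 - sin(6*z)/12.
Then F(pi/3) - F(0) = (pi/6) - (0) = pi/6.

pi/6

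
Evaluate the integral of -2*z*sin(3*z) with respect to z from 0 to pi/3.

-2*pi/9

Integrate by parts once (u = z, dv = -2*sin(3*z) dz).
An antiderivative is F(z) = 2*z*cos(3*z)/3 - 2*sin(3*z)/9.
Then F(pi/3) - F(0) = (-2*pi/9) - (0) = -2*pi/9.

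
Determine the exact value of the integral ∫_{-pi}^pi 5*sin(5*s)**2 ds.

5*pi

Use the identity sin^2(5*s) = (1 - cos(10*s))/2.
An antiderivative is F(s) = 5*s/2 - sin(10*s)/4.
Then F(pi) - F(-pi) = (5*pi/2) - (-5*pi/2) = 5*pi.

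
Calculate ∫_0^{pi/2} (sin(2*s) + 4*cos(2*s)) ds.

An antiderivative is F(s) = 2*sin(2*s) - cos(2*s)/2.
Then F(pi/2) - F(0) = (1/2) - (-1/2) = 1.

1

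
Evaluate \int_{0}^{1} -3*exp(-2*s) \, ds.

-3/2 + 3*exp(-2)/2

An antiderivative is F(s) = 3*exp(-2*s)/2.
Then F(1) - F(0) = (3*exp(-2)/2) - (3/2) = -3/2 + 3*exp(-2)/2.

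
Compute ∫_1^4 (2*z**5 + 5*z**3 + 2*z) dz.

6795/4

By the power rule, an antiderivative is F(z) = z**6/3 + 5*z**4/4 + z**2.
Then F(4) - F(1) = (5104/3) - (31/12) = 6795/4.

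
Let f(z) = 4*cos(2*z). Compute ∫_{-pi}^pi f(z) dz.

0

An antiderivative is F(z) = 2*sin(2*z).
Then F(pi) - F(-pi) = (0) - (0) = 0.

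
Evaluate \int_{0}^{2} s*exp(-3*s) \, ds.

Integrate by parts once (u = s, dv = exp(-3*s) ds).
An antiderivative is F(s) = (-3*s - 1)*exp(-3*s)/9.
Then F(2) - F(0) = (-7*exp(-6)/9) - (-1/9) = (-7 + exp(6))*exp(-6)/9.

(-7 + exp(6))*exp(-6)/9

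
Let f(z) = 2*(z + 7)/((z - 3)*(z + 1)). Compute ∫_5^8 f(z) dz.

Factor the denominator: z**2 - 2*z - 3 = (z + 1)(z - 3).
Partial fractions: 2*(z + 7)/((z - 3)*(z + 1)) = -3/(z + 1) + 5/(z - 3).
An antiderivative is F(z) = 5*log(z - 3) - 3*log(z + 1).
Then F(8) - F(5) = (-6*log(3) + 5*log(5)) - (log(4/27)) = -3*log(3) - 2*log(2) + 5*log(5).

-3*log(3) - 2*log(2) + 5*log(5)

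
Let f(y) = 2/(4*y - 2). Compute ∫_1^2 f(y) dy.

An antiderivative is F(y) = log(4*y - 2)/2.
Then F(2) - F(1) = (log(6)/2) - (log(2)/2) = log(3)/2.

log(3)/2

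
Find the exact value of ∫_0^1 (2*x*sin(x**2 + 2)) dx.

cos(2) - cos(3)

Let u = x**2 + 2, so du = 2*x dx. When x = 0, u = 2; when x = 1, u = 3.
The integral becomes ∫ sin(u) du from 2 to 3, with antiderivative -cos(u).
Back in x: F(x) = -cos(x**2 + 2).
Then F(1) - F(0) = (-cos(3)) - (-cos(2)) = cos(2) - cos(3).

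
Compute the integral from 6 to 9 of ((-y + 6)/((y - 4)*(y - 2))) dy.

log(40/49)

Factor the denominator: y**2 - 6*y + 8 = (y - 2)(y - 4).
Partial fractions: (-y + 6)/((y - 4)*(y - 2)) = -2/(y - 2) + 1/(y - 4).
An antiderivative is F(y) = log(y - 4) - 2*log(y - 2).
Then F(9) - F(6) = (log(5/49)) - (-log(8)) = log(40/49).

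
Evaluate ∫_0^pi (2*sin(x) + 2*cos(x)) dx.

An antiderivative is F(x) = 2*sin(x) - 2*cos(x).
Then F(pi) - F(0) = (2) - (-2) = 4.

4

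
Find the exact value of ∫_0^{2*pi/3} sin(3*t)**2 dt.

pi/3

Use the identity sin^2(3*t) = (1 - cos(6*t))/2.
An antiderivative is F(t) = t/2 - sin(6*t)/12.
Then F(2*pi/3) - F(0) = (pi/3) - (0) = pi/3.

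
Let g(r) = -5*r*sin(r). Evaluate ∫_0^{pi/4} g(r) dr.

5*sqrt(2)*(-4 + pi)/8

Integrate by parts once (u = r, dv = -5*sin(r) dr).
An antiderivative is F(r) = 5*r*cos(r) - 5*sin(r).
Then F(pi/4) - F(0) = (5*sqrt(2)*(-4 + pi)/8) - (0) = 5*sqrt(2)*(-4 + pi)/8.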